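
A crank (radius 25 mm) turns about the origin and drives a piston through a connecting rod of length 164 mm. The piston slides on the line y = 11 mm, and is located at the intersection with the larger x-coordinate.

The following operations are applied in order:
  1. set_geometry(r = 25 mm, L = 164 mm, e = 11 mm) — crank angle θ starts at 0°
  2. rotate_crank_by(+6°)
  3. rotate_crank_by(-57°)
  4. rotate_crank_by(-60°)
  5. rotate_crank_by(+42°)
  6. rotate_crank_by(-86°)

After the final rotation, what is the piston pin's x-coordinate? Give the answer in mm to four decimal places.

set_geometry: r = 25 mm, L = 164 mm, e = 11 mm; θ ← 0°
rotate_crank_by(+6°): θ ← 0° +6° = 6°
rotate_crank_by(-57°): θ ← 6° -57° = -51°
rotate_crank_by(-60°): θ ← -51° -60° = -111°
rotate_crank_by(+42°): θ ← -111° +42° = -69°
rotate_crank_by(-86°): θ ← -69° -86° = -155°
crank pin P = (r cos θ, r sin θ) = (-22.657695, -10.565457)
h = r sin θ − e = -10.565457 − 11 = -21.565457
x = r cos θ + √(L² − h²) = -22.657695 + √(26896.0 − 465.0689) = -22.657695 + 162.575924 = 139.918229

139.9182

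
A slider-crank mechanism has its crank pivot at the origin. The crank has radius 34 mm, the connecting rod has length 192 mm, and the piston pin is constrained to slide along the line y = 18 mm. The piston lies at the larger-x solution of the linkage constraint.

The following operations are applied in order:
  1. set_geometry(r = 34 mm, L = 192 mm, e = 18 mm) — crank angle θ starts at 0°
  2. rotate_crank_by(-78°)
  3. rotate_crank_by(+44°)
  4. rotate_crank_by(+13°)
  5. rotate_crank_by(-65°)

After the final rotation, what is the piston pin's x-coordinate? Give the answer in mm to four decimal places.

set_geometry: r = 34 mm, L = 192 mm, e = 18 mm; θ ← 0°
rotate_crank_by(-78°): θ ← 0° -78° = -78°
rotate_crank_by(+44°): θ ← -78° +44° = -34°
rotate_crank_by(+13°): θ ← -34° +13° = -21°
rotate_crank_by(-65°): θ ← -21° -65° = -86°
crank pin P = (r cos θ, r sin θ) = (2.371720, -33.917178)
h = r sin θ − e = -33.917178 − 18 = -51.917178
x = r cos θ + √(L² − h²) = 2.371720 + √(36864.0 − 2695.3933) = 2.371720 + 184.847523 = 187.219243

187.2192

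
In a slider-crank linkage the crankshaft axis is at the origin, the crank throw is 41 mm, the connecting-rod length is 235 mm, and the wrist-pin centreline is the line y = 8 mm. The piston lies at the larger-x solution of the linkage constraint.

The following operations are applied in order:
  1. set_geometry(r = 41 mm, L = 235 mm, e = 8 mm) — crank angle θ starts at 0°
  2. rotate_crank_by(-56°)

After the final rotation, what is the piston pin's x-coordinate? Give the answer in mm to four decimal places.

set_geometry: r = 41 mm, L = 235 mm, e = 8 mm; θ ← 0°
rotate_crank_by(-56°): θ ← 0° -56° = -56°
crank pin P = (r cos θ, r sin θ) = (22.926909, -33.990540)
h = r sin θ − e = -33.990540 − 8 = -41.990540
x = r cos θ + √(L² − h²) = 22.926909 + √(55225.0 − 1763.2055) = 22.926909 + 231.218067 = 254.144976

254.1450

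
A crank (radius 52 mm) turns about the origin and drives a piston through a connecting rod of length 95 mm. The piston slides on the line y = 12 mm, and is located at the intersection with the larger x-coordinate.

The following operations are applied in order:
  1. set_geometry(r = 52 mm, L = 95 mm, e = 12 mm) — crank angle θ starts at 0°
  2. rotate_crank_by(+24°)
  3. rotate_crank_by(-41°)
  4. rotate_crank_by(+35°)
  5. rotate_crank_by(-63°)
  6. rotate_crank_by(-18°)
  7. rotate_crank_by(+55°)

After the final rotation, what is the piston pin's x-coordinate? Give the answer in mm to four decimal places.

set_geometry: r = 52 mm, L = 95 mm, e = 12 mm; θ ← 0°
rotate_crank_by(+24°): θ ← 0° +24° = 24°
rotate_crank_by(-41°): θ ← 24° -41° = -17°
rotate_crank_by(+35°): θ ← -17° +35° = 18°
rotate_crank_by(-63°): θ ← 18° -63° = -45°
rotate_crank_by(-18°): θ ← -45° -18° = -63°
rotate_crank_by(+55°): θ ← -63° +55° = -8°
crank pin P = (r cos θ, r sin θ) = (51.493940, -7.237001)
h = r sin θ − e = -7.237001 − 12 = -19.237001
x = r cos θ + √(L² − h²) = 51.493940 + √(9025.0 − 370.0622) = 51.493940 + 93.031918 = 144.525858

144.5259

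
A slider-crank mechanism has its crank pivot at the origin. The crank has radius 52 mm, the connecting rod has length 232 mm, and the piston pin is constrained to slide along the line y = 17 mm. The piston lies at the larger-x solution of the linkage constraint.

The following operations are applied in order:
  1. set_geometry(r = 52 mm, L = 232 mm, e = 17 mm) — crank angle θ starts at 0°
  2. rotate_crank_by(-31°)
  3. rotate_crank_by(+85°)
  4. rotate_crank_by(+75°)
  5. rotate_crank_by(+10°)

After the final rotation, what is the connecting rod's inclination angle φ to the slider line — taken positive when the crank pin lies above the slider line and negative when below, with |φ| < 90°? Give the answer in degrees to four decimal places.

4.2307

set_geometry: r = 52 mm, L = 232 mm, e = 17 mm; θ ← 0°
rotate_crank_by(-31°): θ ← 0° -31° = -31°
rotate_crank_by(+85°): θ ← -31° +85° = 54°
rotate_crank_by(+75°): θ ← 54° +75° = 129°
rotate_crank_by(+10°): θ ← 129° +10° = 139°
crank pin P = (r cos θ, r sin θ) = (-39.244898, 34.115070)
h = r sin θ − e = 34.115070 − 17 = 17.115070
sin φ = h / L = 17.115070 / 232 = 0.07377185
φ = arcsin(0.07377185) = 4.230659°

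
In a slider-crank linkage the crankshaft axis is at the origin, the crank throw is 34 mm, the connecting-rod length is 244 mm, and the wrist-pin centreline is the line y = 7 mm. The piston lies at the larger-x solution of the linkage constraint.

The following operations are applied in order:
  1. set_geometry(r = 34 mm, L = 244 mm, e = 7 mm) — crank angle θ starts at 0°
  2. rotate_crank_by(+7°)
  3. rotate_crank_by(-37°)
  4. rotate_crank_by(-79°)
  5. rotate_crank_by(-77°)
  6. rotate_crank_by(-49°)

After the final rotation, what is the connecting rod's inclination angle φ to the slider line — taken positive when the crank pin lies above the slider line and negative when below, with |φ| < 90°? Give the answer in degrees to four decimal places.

4.9022

set_geometry: r = 34 mm, L = 244 mm, e = 7 mm; θ ← 0°
rotate_crank_by(+7°): θ ← 0° +7° = 7°
rotate_crank_by(-37°): θ ← 7° -37° = -30°
rotate_crank_by(-79°): θ ← -30° -79° = -109°
rotate_crank_by(-77°): θ ← -109° -77° = -186°
rotate_crank_by(-49°): θ ← -186° -49° = -235°
crank pin P = (r cos θ, r sin θ) = (-19.501599, 27.851170)
h = r sin θ − e = 27.851170 − 7 = 20.851170
sin φ = h / L = 20.851170 / 244 = 0.08545561
φ = arcsin(0.08545561) = 4.902225°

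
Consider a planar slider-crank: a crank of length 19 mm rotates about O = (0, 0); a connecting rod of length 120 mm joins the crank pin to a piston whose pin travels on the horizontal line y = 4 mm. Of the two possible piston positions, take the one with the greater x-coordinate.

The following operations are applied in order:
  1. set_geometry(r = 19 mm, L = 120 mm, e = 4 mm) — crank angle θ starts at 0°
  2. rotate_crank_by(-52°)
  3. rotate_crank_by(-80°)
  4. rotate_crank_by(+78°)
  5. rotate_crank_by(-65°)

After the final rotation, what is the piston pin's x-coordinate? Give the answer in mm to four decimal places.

109.0041

set_geometry: r = 19 mm, L = 120 mm, e = 4 mm; θ ← 0°
rotate_crank_by(-52°): θ ← 0° -52° = -52°
rotate_crank_by(-80°): θ ← -52° -80° = -132°
rotate_crank_by(+78°): θ ← -132° +78° = -54°
rotate_crank_by(-65°): θ ← -54° -65° = -119°
crank pin P = (r cos θ, r sin θ) = (-9.211383, -16.617774)
h = r sin θ − e = -16.617774 − 4 = -20.617774
x = r cos θ + √(L² − h²) = -9.211383 + √(14400.0 − 425.0926) = -9.211383 + 118.215512 = 109.004130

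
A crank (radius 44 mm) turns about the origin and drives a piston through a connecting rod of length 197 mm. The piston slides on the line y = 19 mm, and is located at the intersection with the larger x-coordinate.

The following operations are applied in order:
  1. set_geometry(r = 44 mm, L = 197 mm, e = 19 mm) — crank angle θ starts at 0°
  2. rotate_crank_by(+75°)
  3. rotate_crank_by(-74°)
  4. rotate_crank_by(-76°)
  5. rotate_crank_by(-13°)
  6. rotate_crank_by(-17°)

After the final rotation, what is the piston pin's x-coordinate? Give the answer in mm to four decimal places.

set_geometry: r = 44 mm, L = 197 mm, e = 19 mm; θ ← 0°
rotate_crank_by(+75°): θ ← 0° +75° = 75°
rotate_crank_by(-74°): θ ← 75° -74° = 1°
rotate_crank_by(-76°): θ ← 1° -76° = -75°
rotate_crank_by(-13°): θ ← -75° -13° = -88°
rotate_crank_by(-17°): θ ← -88° -17° = -105°
crank pin P = (r cos θ, r sin θ) = (-11.388038, -42.500736)
h = r sin θ − e = -42.500736 − 19 = -61.500736
x = r cos θ + √(L² − h²) = -11.388038 + √(38809.0 − 3782.3406) = -11.388038 + 187.154106 = 175.766068

175.7661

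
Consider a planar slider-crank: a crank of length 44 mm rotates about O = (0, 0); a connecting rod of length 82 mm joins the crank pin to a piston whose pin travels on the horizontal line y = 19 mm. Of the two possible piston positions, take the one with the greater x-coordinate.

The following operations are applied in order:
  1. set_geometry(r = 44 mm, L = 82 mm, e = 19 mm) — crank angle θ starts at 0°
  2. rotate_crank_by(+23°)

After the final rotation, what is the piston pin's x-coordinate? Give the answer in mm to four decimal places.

122.4823

set_geometry: r = 44 mm, L = 82 mm, e = 19 mm; θ ← 0°
rotate_crank_by(+23°): θ ← 0° +23° = 23°
crank pin P = (r cos θ, r sin θ) = (40.502214, 17.192170)
h = r sin θ − e = 17.192170 − 19 = -1.807830
x = r cos θ + √(L² − h²) = 40.502214 + √(6724.0 − 3.2683) = 40.502214 + 81.980069 = 122.482283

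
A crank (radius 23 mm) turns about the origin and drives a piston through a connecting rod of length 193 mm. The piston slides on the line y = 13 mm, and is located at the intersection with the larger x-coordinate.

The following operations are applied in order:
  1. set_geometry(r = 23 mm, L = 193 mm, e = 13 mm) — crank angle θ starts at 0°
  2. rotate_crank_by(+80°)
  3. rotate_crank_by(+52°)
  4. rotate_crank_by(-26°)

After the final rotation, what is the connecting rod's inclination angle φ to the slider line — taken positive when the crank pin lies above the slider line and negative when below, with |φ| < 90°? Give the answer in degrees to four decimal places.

set_geometry: r = 23 mm, L = 193 mm, e = 13 mm; θ ← 0°
rotate_crank_by(+80°): θ ← 0° +80° = 80°
rotate_crank_by(+52°): θ ← 80° +52° = 132°
rotate_crank_by(-26°): θ ← 132° -26° = 106°
crank pin P = (r cos θ, r sin θ) = (-6.339659, 22.109019)
h = r sin θ − e = 22.109019 − 13 = 9.109019
sin φ = h / L = 9.109019 / 193 = 0.04719699
φ = arcsin(0.04719699) = 2.705193°

2.7052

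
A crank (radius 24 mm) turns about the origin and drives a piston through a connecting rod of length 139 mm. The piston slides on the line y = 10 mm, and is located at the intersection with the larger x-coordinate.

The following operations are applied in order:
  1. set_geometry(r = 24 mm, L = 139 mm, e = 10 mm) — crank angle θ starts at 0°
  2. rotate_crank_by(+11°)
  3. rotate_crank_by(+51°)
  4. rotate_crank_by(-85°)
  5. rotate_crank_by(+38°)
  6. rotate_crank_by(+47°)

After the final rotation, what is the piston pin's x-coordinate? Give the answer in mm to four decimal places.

set_geometry: r = 24 mm, L = 139 mm, e = 10 mm; θ ← 0°
rotate_crank_by(+11°): θ ← 0° +11° = 11°
rotate_crank_by(+51°): θ ← 11° +51° = 62°
rotate_crank_by(-85°): θ ← 62° -85° = -23°
rotate_crank_by(+38°): θ ← -23° +38° = 15°
rotate_crank_by(+47°): θ ← 15° +47° = 62°
crank pin P = (r cos θ, r sin θ) = (11.267318, 21.190742)
h = r sin θ − e = 21.190742 − 10 = 11.190742
x = r cos θ + √(L² − h²) = 11.267318 + √(19321.0 − 125.2327) = 11.267318 + 138.548790 = 149.816108

149.8161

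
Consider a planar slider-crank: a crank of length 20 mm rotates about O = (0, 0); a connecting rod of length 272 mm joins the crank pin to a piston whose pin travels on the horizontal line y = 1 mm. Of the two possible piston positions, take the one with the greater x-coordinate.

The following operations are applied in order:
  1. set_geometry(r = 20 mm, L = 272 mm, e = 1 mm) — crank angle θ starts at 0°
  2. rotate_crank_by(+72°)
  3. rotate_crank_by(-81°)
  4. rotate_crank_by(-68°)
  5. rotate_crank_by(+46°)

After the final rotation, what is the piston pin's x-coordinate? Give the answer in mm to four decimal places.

288.9085

set_geometry: r = 20 mm, L = 272 mm, e = 1 mm; θ ← 0°
rotate_crank_by(+72°): θ ← 0° +72° = 72°
rotate_crank_by(-81°): θ ← 72° -81° = -9°
rotate_crank_by(-68°): θ ← -9° -68° = -77°
rotate_crank_by(+46°): θ ← -77° +46° = -31°
crank pin P = (r cos θ, r sin θ) = (17.143346, -10.300761)
h = r sin θ − e = -10.300761 − 1 = -11.300761
x = r cos θ + √(L² − h²) = 17.143346 + √(73984.0 − 127.7072) = 17.143346 + 271.765143 = 288.908489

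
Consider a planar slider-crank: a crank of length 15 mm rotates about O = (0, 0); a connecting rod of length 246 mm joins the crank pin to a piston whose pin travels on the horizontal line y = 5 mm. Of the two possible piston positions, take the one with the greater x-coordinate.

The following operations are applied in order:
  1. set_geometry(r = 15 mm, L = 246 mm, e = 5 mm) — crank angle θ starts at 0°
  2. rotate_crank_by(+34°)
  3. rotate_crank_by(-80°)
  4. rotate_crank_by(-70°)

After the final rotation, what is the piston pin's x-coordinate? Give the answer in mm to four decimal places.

238.7292

set_geometry: r = 15 mm, L = 246 mm, e = 5 mm; θ ← 0°
rotate_crank_by(+34°): θ ← 0° +34° = 34°
rotate_crank_by(-80°): θ ← 34° -80° = -46°
rotate_crank_by(-70°): θ ← -46° -70° = -116°
crank pin P = (r cos θ, r sin θ) = (-6.575567, -13.481911)
h = r sin θ − e = -13.481911 − 5 = -18.481911
x = r cos θ + √(L² − h²) = -6.575567 + √(60516.0 − 341.5810) = -6.575567 + 245.304747 = 238.729180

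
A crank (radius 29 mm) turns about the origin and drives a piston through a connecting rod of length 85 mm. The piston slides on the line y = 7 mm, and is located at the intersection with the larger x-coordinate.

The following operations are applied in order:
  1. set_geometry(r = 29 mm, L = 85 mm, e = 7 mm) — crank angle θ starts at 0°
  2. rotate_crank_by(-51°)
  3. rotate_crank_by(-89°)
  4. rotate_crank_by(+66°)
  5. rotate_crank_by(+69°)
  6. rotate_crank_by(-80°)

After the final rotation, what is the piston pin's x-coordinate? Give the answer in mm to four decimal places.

set_geometry: r = 29 mm, L = 85 mm, e = 7 mm; θ ← 0°
rotate_crank_by(-51°): θ ← 0° -51° = -51°
rotate_crank_by(-89°): θ ← -51° -89° = -140°
rotate_crank_by(+66°): θ ← -140° +66° = -74°
rotate_crank_by(+69°): θ ← -74° +69° = -5°
rotate_crank_by(-80°): θ ← -5° -80° = -85°
crank pin P = (r cos θ, r sin θ) = (2.527517, -28.889646)
h = r sin θ − e = -28.889646 − 7 = -35.889646
x = r cos θ + √(L² − h²) = 2.527517 + √(7225.0 − 1288.0667) = 2.527517 + 77.051498 = 79.579014

79.5790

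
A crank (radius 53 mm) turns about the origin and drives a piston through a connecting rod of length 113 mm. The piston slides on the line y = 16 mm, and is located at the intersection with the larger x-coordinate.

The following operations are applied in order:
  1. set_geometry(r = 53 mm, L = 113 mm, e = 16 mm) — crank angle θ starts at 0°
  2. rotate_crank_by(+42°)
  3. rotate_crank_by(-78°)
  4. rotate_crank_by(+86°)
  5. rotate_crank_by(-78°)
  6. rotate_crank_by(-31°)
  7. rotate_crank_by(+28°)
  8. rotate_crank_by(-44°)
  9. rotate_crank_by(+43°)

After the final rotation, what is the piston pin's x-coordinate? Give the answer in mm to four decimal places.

148.9920

set_geometry: r = 53 mm, L = 113 mm, e = 16 mm; θ ← 0°
rotate_crank_by(+42°): θ ← 0° +42° = 42°
rotate_crank_by(-78°): θ ← 42° -78° = -36°
rotate_crank_by(+86°): θ ← -36° +86° = 50°
rotate_crank_by(-78°): θ ← 50° -78° = -28°
rotate_crank_by(-31°): θ ← -28° -31° = -59°
rotate_crank_by(+28°): θ ← -59° +28° = -31°
rotate_crank_by(-44°): θ ← -31° -44° = -75°
rotate_crank_by(+43°): θ ← -75° +43° = -32°
crank pin P = (r cos θ, r sin θ) = (44.946549, -28.085721)
h = r sin θ − e = -28.085721 − 16 = -44.085721
x = r cos θ + √(L² − h²) = 44.946549 + √(12769.0 − 1943.5508) = 44.946549 + 104.045419 = 148.991968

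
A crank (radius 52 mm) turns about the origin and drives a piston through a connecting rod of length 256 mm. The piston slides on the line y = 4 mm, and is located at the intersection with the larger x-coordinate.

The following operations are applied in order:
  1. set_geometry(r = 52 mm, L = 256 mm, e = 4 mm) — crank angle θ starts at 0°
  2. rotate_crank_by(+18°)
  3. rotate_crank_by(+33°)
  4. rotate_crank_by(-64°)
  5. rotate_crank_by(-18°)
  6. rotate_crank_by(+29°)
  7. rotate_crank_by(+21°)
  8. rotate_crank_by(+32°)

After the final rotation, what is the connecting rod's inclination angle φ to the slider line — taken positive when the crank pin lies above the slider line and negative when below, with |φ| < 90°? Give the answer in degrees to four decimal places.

8.1771

set_geometry: r = 52 mm, L = 256 mm, e = 4 mm; θ ← 0°
rotate_crank_by(+18°): θ ← 0° +18° = 18°
rotate_crank_by(+33°): θ ← 18° +33° = 51°
rotate_crank_by(-64°): θ ← 51° -64° = -13°
rotate_crank_by(-18°): θ ← -13° -18° = -31°
rotate_crank_by(+29°): θ ← -31° +29° = -2°
rotate_crank_by(+21°): θ ← -2° +21° = 19°
rotate_crank_by(+32°): θ ← 19° +32° = 51°
crank pin P = (r cos θ, r sin θ) = (32.724660, 40.411590)
h = r sin θ − e = 40.411590 − 4 = 36.411590
sin φ = h / L = 36.411590 / 256 = 0.14223277
φ = arcsin(0.14223277) = 8.177068°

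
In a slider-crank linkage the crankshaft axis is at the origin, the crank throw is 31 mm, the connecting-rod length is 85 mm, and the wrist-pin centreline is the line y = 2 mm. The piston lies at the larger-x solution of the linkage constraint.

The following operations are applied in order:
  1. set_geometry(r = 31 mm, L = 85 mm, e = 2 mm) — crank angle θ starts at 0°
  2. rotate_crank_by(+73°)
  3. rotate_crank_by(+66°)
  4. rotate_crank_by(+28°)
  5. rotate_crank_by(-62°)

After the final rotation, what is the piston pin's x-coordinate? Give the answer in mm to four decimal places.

72.2521

set_geometry: r = 31 mm, L = 85 mm, e = 2 mm; θ ← 0°
rotate_crank_by(+73°): θ ← 0° +73° = 73°
rotate_crank_by(+66°): θ ← 73° +66° = 139°
rotate_crank_by(+28°): θ ← 139° +28° = 167°
rotate_crank_by(-62°): θ ← 167° -62° = 105°
crank pin P = (r cos θ, r sin θ) = (-8.023390, 29.943701)
h = r sin θ − e = 29.943701 − 2 = 27.943701
x = r cos θ + √(L² − h²) = -8.023390 + √(7225.0 − 780.8504) = -8.023390 + 80.275461 = 72.252070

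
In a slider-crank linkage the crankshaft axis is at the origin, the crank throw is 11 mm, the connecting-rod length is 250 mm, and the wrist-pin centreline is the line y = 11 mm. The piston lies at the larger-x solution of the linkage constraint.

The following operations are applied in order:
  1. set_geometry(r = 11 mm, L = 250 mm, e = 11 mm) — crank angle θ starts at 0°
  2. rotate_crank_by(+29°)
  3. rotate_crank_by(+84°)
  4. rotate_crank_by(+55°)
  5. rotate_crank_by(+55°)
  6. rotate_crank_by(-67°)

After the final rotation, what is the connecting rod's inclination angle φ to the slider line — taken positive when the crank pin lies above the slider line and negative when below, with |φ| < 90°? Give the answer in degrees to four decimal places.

-1.4958

set_geometry: r = 11 mm, L = 250 mm, e = 11 mm; θ ← 0°
rotate_crank_by(+29°): θ ← 0° +29° = 29°
rotate_crank_by(+84°): θ ← 29° +84° = 113°
rotate_crank_by(+55°): θ ← 113° +55° = 168°
rotate_crank_by(+55°): θ ← 168° +55° = 223°
rotate_crank_by(-67°): θ ← 223° -67° = 156°
crank pin P = (r cos θ, r sin θ) = (-10.049000, 4.474103)
h = r sin θ − e = 4.474103 − 11 = -6.525897
sin φ = h / L = -6.525897 / 250 = -0.02610359
φ = arcsin(-0.02610359) = -1.495795°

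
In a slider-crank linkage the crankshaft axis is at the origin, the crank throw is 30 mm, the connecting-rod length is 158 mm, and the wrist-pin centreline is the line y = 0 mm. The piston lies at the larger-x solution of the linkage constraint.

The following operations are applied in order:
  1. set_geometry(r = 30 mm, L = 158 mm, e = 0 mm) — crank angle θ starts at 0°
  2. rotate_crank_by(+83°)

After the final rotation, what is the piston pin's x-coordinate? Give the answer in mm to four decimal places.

set_geometry: r = 30 mm, L = 158 mm, e = 0 mm; θ ← 0°
rotate_crank_by(+83°): θ ← 0° +83° = 83°
crank pin P = (r cos θ, r sin θ) = (3.656080, 29.776385)
h = r sin θ − e = 29.776385 − 0 = 29.776385
x = r cos θ + √(L² − h²) = 3.656080 + √(24964.0 − 886.6331) = 3.656080 + 155.168834 = 158.824914

158.8249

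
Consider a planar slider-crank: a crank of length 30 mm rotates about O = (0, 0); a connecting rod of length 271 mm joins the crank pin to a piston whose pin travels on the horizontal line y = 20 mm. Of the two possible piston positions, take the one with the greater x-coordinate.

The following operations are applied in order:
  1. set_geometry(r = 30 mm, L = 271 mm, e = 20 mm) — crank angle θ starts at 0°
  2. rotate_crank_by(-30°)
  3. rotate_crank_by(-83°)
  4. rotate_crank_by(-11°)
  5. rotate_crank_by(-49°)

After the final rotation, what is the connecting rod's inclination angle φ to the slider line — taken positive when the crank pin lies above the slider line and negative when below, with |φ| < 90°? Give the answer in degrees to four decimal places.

set_geometry: r = 30 mm, L = 271 mm, e = 20 mm; θ ← 0°
rotate_crank_by(-30°): θ ← 0° -30° = -30°
rotate_crank_by(-83°): θ ← -30° -83° = -113°
rotate_crank_by(-11°): θ ← -113° -11° = -124°
rotate_crank_by(-49°): θ ← -124° -49° = -173°
crank pin P = (r cos θ, r sin θ) = (-29.776385, -3.656080)
h = r sin θ − e = -3.656080 − 20 = -23.656080
sin φ = h / L = -23.656080 / 271 = -0.08729181
φ = arcsin(-0.08729181) = -5.007826°

-5.0078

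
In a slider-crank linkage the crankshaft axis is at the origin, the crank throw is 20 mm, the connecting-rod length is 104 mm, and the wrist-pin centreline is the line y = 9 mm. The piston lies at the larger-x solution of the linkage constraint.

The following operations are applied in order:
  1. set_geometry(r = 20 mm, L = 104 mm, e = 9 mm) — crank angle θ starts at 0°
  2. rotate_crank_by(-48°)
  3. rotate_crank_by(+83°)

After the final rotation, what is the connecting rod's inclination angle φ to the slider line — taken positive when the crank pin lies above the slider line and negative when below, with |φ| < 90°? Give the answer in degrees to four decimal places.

1.3617

set_geometry: r = 20 mm, L = 104 mm, e = 9 mm; θ ← 0°
rotate_crank_by(-48°): θ ← 0° -48° = -48°
rotate_crank_by(+83°): θ ← -48° +83° = 35°
crank pin P = (r cos θ, r sin θ) = (16.383041, 11.471529)
h = r sin θ − e = 11.471529 − 9 = 2.471529
sin φ = h / L = 2.471529 / 104 = 0.02376470
φ = arcsin(0.02376470) = 1.361745°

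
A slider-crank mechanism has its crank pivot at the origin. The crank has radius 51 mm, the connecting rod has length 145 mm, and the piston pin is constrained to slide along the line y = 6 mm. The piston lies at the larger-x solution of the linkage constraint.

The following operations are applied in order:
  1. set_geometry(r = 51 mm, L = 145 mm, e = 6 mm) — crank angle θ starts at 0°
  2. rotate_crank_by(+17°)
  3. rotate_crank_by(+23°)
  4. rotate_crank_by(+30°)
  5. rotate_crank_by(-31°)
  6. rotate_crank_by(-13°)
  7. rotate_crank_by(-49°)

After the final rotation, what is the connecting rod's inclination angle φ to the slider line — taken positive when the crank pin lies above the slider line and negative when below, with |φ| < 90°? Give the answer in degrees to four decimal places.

-10.3004

set_geometry: r = 51 mm, L = 145 mm, e = 6 mm; θ ← 0°
rotate_crank_by(+17°): θ ← 0° +17° = 17°
rotate_crank_by(+23°): θ ← 17° +23° = 40°
rotate_crank_by(+30°): θ ← 40° +30° = 70°
rotate_crank_by(-31°): θ ← 70° -31° = 39°
rotate_crank_by(-13°): θ ← 39° -13° = 26°
rotate_crank_by(-49°): θ ← 26° -49° = -23°
crank pin P = (r cos θ, r sin θ) = (46.945748, -19.927288)
h = r sin θ − e = -19.927288 − 6 = -25.927288
sin φ = h / L = -25.927288 / 145 = -0.17880888
φ = arcsin(-0.17880888) = -10.300388°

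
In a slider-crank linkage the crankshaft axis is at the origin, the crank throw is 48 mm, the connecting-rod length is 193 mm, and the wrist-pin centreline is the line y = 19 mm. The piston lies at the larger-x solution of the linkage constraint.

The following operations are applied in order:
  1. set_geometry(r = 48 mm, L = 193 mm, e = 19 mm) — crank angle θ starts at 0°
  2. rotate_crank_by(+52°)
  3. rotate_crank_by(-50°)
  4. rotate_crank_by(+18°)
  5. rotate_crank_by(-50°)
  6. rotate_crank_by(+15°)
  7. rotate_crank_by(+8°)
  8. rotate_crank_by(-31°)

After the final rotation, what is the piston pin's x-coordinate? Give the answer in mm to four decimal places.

set_geometry: r = 48 mm, L = 193 mm, e = 19 mm; θ ← 0°
rotate_crank_by(+52°): θ ← 0° +52° = 52°
rotate_crank_by(-50°): θ ← 52° -50° = 2°
rotate_crank_by(+18°): θ ← 2° +18° = 20°
rotate_crank_by(-50°): θ ← 20° -50° = -30°
rotate_crank_by(+15°): θ ← -30° +15° = -15°
rotate_crank_by(+8°): θ ← -15° +8° = -7°
rotate_crank_by(-31°): θ ← -7° -31° = -38°
crank pin P = (r cos θ, r sin θ) = (37.824516, -29.551751)
h = r sin θ − e = -29.551751 − 19 = -48.551751
x = r cos θ + √(L² − h²) = 37.824516 + √(37249.0 − 2357.2725) = 37.824516 + 186.793275 = 224.617791

224.6178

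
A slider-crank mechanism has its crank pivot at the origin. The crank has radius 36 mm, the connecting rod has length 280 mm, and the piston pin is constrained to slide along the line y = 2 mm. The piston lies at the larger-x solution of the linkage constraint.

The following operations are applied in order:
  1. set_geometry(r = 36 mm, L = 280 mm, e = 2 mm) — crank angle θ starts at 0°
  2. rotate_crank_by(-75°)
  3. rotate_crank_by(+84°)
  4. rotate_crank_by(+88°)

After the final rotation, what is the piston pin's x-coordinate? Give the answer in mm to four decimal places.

set_geometry: r = 36 mm, L = 280 mm, e = 2 mm; θ ← 0°
rotate_crank_by(-75°): θ ← 0° -75° = -75°
rotate_crank_by(+84°): θ ← -75° +84° = 9°
rotate_crank_by(+88°): θ ← 9° +88° = 97°
crank pin P = (r cos θ, r sin θ) = (-4.387296, 35.731661)
h = r sin θ − e = 35.731661 − 2 = 33.731661
x = r cos θ + √(L² − h²) = -4.387296 + √(78400.0 − 1137.8250) = -4.387296 + 277.960744 = 273.573447

273.5734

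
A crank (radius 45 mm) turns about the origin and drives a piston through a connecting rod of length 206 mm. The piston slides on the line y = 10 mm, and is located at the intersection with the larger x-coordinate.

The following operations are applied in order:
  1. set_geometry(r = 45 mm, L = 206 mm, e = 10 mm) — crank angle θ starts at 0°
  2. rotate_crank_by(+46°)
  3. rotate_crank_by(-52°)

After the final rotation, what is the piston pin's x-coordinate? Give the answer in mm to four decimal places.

set_geometry: r = 45 mm, L = 206 mm, e = 10 mm; θ ← 0°
rotate_crank_by(+46°): θ ← 0° +46° = 46°
rotate_crank_by(-52°): θ ← 46° -52° = -6°
crank pin P = (r cos θ, r sin θ) = (44.753485, -4.703781)
h = r sin θ − e = -4.703781 − 10 = -14.703781
x = r cos θ + √(L² − h²) = 44.753485 + √(42436.0 − 216.2012) = 44.753485 + 205.474570 = 250.228055

250.2281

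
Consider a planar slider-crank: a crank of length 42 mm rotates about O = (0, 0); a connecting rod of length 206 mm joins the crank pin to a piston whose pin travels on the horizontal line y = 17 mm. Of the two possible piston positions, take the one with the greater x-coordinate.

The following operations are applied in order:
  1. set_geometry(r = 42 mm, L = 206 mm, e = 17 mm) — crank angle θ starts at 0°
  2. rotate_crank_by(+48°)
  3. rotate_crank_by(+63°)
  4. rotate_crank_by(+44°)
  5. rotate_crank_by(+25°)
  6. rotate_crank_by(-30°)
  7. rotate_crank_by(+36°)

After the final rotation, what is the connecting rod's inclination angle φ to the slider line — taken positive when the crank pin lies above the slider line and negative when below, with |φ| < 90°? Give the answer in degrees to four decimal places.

set_geometry: r = 42 mm, L = 206 mm, e = 17 mm; θ ← 0°
rotate_crank_by(+48°): θ ← 0° +48° = 48°
rotate_crank_by(+63°): θ ← 48° +63° = 111°
rotate_crank_by(+44°): θ ← 111° +44° = 155°
rotate_crank_by(+25°): θ ← 155° +25° = 180°
rotate_crank_by(-30°): θ ← 180° -30° = 150°
rotate_crank_by(+36°): θ ← 150° +36° = 186°
crank pin P = (r cos θ, r sin θ) = (-41.769920, -4.390195)
h = r sin θ − e = -4.390195 − 17 = -21.390195
sin φ = h / L = -21.390195 / 206 = -0.10383590
φ = arcsin(-0.10383590) = -5.960102°

-5.9601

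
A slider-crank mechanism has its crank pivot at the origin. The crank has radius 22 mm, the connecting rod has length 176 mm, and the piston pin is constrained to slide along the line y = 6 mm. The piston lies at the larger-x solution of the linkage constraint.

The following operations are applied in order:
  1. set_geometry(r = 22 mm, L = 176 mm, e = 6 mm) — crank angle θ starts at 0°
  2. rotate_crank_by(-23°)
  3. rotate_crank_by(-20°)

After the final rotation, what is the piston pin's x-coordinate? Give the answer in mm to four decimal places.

set_geometry: r = 22 mm, L = 176 mm, e = 6 mm; θ ← 0°
rotate_crank_by(-23°): θ ← 0° -23° = -23°
rotate_crank_by(-20°): θ ← -23° -20° = -43°
crank pin P = (r cos θ, r sin θ) = (16.089781, -15.003964)
h = r sin θ − e = -15.003964 − 6 = -21.003964
x = r cos θ + √(L² − h²) = 16.089781 + √(30976.0 − 441.1665) = 16.089781 + 174.742192 = 190.831973

190.8320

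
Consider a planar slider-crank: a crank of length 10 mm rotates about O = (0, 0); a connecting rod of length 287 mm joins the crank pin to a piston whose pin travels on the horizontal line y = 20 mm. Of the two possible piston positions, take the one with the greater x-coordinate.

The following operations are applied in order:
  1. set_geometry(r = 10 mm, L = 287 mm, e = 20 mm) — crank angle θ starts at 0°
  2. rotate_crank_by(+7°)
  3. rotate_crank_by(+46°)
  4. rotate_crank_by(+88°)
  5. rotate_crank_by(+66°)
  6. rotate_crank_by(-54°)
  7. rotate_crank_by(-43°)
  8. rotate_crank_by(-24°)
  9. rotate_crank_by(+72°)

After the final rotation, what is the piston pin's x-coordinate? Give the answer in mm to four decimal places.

277.2675

set_geometry: r = 10 mm, L = 287 mm, e = 20 mm; θ ← 0°
rotate_crank_by(+7°): θ ← 0° +7° = 7°
rotate_crank_by(+46°): θ ← 7° +46° = 53°
rotate_crank_by(+88°): θ ← 53° +88° = 141°
rotate_crank_by(+66°): θ ← 141° +66° = 207°
rotate_crank_by(-54°): θ ← 207° -54° = 153°
rotate_crank_by(-43°): θ ← 153° -43° = 110°
rotate_crank_by(-24°): θ ← 110° -24° = 86°
rotate_crank_by(+72°): θ ← 86° +72° = 158°
crank pin P = (r cos θ, r sin θ) = (-9.271839, 3.746066)
h = r sin θ − e = 3.746066 − 20 = -16.253934
x = r cos θ + √(L² − h²) = -9.271839 + √(82369.0 − 264.1904) = -9.271839 + 286.539368 = 277.267530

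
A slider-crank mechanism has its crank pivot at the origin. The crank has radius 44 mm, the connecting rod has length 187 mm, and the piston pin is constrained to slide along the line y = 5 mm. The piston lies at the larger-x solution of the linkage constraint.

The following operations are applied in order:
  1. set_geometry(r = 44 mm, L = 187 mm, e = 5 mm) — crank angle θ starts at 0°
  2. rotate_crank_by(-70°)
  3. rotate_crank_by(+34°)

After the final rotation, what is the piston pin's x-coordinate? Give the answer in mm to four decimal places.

220.0324

set_geometry: r = 44 mm, L = 187 mm, e = 5 mm; θ ← 0°
rotate_crank_by(-70°): θ ← 0° -70° = -70°
rotate_crank_by(+34°): θ ← -70° +34° = -36°
crank pin P = (r cos θ, r sin θ) = (35.596748, -25.862551)
h = r sin θ − e = -25.862551 − 5 = -30.862551
x = r cos θ + √(L² − h²) = 35.596748 + √(34969.0 − 952.4971) = 35.596748 + 184.435634 = 220.032381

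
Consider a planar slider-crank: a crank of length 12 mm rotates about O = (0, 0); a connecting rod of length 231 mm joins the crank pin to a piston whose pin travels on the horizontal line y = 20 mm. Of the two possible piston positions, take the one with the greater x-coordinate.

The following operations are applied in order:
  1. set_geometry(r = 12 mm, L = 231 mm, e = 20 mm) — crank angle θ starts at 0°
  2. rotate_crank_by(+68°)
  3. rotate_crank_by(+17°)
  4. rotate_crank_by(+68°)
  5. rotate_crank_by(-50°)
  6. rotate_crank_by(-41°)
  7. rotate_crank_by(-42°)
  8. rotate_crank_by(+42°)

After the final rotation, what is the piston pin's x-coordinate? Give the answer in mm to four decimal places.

set_geometry: r = 12 mm, L = 231 mm, e = 20 mm; θ ← 0°
rotate_crank_by(+68°): θ ← 0° +68° = 68°
rotate_crank_by(+17°): θ ← 68° +17° = 85°
rotate_crank_by(+68°): θ ← 85° +68° = 153°
rotate_crank_by(-50°): θ ← 153° -50° = 103°
rotate_crank_by(-41°): θ ← 103° -41° = 62°
rotate_crank_by(-42°): θ ← 62° -42° = 20°
rotate_crank_by(+42°): θ ← 20° +42° = 62°
crank pin P = (r cos θ, r sin θ) = (5.633659, 10.595371)
h = r sin θ − e = 10.595371 − 20 = -9.404629
x = r cos θ + √(L² − h²) = 5.633659 + √(53361.0 − 88.4470) = 5.633659 + 230.808477 = 236.442136

236.4421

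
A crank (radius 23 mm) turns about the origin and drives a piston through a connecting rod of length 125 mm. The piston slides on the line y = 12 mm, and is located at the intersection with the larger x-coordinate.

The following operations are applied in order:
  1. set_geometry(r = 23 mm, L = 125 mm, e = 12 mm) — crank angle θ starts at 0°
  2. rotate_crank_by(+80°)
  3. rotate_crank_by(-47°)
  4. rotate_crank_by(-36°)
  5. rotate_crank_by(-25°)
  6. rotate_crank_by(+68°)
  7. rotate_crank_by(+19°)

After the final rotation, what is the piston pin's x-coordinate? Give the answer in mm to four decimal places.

set_geometry: r = 23 mm, L = 125 mm, e = 12 mm; θ ← 0°
rotate_crank_by(+80°): θ ← 0° +80° = 80°
rotate_crank_by(-47°): θ ← 80° -47° = 33°
rotate_crank_by(-36°): θ ← 33° -36° = -3°
rotate_crank_by(-25°): θ ← -3° -25° = -28°
rotate_crank_by(+68°): θ ← -28° +68° = 40°
rotate_crank_by(+19°): θ ← 40° +19° = 59°
crank pin P = (r cos θ, r sin θ) = (11.845876, 19.714848)
h = r sin θ − e = 19.714848 − 12 = 7.714848
x = r cos θ + √(L² − h²) = 11.845876 + √(15625.0 − 59.5189) = 11.845876 + 124.761697 = 136.607573

136.6076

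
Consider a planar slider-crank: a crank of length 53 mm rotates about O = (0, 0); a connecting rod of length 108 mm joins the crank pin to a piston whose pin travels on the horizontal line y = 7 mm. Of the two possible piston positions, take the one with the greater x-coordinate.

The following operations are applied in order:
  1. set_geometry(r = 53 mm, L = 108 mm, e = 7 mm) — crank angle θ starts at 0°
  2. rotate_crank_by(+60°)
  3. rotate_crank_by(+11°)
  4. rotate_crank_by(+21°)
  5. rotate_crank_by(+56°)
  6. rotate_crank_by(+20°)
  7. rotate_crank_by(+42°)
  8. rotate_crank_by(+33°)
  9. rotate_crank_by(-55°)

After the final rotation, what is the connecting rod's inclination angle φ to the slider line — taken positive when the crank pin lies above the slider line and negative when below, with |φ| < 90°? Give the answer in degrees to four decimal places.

-7.6495

set_geometry: r = 53 mm, L = 108 mm, e = 7 mm; θ ← 0°
rotate_crank_by(+60°): θ ← 0° +60° = 60°
rotate_crank_by(+11°): θ ← 60° +11° = 71°
rotate_crank_by(+21°): θ ← 71° +21° = 92°
rotate_crank_by(+56°): θ ← 92° +56° = 148°
rotate_crank_by(+20°): θ ← 148° +20° = 168°
rotate_crank_by(+42°): θ ← 168° +42° = 210°
rotate_crank_by(+33°): θ ← 210° +33° = 243°
rotate_crank_by(-55°): θ ← 243° -55° = 188°
crank pin P = (r cos θ, r sin θ) = (-52.484208, -7.376174)
h = r sin θ − e = -7.376174 − 7 = -14.376174
sin φ = h / L = -14.376174 / 108 = -0.13311273
φ = arcsin(-0.13311273) = -7.649502°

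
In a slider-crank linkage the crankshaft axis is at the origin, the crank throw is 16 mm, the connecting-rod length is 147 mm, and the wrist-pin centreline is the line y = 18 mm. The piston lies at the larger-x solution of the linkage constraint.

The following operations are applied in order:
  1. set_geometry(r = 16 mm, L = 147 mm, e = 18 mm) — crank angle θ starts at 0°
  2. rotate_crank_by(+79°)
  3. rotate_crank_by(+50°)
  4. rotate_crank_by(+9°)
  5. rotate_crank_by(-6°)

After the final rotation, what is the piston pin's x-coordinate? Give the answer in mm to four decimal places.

136.1669

set_geometry: r = 16 mm, L = 147 mm, e = 18 mm; θ ← 0°
rotate_crank_by(+79°): θ ← 0° +79° = 79°
rotate_crank_by(+50°): θ ← 79° +50° = 129°
rotate_crank_by(+9°): θ ← 129° +9° = 138°
rotate_crank_by(-6°): θ ← 138° -6° = 132°
crank pin P = (r cos θ, r sin θ) = (-10.706090, 11.890317)
h = r sin θ − e = 11.890317 − 18 = -6.109683
x = r cos θ + √(L² − h²) = -10.706090 + √(21609.0 − 37.3282) = -10.706090 + 146.872978 = 136.166889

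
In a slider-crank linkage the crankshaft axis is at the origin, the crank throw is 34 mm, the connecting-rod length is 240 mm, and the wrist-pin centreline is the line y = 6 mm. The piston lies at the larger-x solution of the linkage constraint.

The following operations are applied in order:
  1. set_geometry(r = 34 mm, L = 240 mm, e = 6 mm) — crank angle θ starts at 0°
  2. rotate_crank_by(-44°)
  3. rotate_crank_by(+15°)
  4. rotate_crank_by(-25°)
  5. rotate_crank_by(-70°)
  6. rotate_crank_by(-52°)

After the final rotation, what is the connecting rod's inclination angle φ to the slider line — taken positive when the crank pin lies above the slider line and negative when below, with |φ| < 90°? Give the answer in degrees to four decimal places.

set_geometry: r = 34 mm, L = 240 mm, e = 6 mm; θ ← 0°
rotate_crank_by(-44°): θ ← 0° -44° = -44°
rotate_crank_by(+15°): θ ← -44° +15° = -29°
rotate_crank_by(-25°): θ ← -29° -25° = -54°
rotate_crank_by(-70°): θ ← -54° -70° = -124°
rotate_crank_by(-52°): θ ← -124° -52° = -176°
crank pin P = (r cos θ, r sin θ) = (-33.917178, -2.371720)
h = r sin θ − e = -2.371720 − 6 = -8.371720
sin φ = h / L = -8.371720 / 240 = -0.03488217
φ = arcsin(-0.03488217) = -1.999006°

-1.9990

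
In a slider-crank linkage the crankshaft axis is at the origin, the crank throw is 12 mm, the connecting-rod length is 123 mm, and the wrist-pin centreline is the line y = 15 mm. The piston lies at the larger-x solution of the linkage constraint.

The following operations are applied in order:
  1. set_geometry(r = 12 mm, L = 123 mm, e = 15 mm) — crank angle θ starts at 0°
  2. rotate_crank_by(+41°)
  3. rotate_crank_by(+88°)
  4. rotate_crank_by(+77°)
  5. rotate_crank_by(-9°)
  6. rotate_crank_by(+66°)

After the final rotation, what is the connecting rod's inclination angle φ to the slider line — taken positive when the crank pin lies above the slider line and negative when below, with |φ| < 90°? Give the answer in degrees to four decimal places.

set_geometry: r = 12 mm, L = 123 mm, e = 15 mm; θ ← 0°
rotate_crank_by(+41°): θ ← 0° +41° = 41°
rotate_crank_by(+88°): θ ← 41° +88° = 129°
rotate_crank_by(+77°): θ ← 129° +77° = 206°
rotate_crank_by(-9°): θ ← 206° -9° = 197°
rotate_crank_by(+66°): θ ← 197° +66° = 263°
crank pin P = (r cos θ, r sin θ) = (-1.462432, -11.910554)
h = r sin θ − e = -11.910554 − 15 = -26.910554
sin φ = h / L = -26.910554 / 123 = -0.21878499
φ = arcsin(-0.21878499) = -12.637680°

-12.6377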